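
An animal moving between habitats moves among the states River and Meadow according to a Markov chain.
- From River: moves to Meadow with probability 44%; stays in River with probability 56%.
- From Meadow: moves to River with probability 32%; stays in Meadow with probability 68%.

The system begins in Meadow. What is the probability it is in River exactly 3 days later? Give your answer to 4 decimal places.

Propagate the distribution vector 3 days from Meadow.
After 0 days: (0.0000, 1.0000)
After 1 day: (0.3200, 0.6800)
After 2 days: (0.3968, 0.6032)
After 3 days: (0.4152, 0.5848)
P(in River after 3 days) = 0.4152

0.4152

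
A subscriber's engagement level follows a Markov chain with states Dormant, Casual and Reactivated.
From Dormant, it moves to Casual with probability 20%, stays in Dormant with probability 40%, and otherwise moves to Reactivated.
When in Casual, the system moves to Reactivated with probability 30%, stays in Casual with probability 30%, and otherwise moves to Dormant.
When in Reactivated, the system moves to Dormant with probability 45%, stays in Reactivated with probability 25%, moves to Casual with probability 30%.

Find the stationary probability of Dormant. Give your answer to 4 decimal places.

Let the stationary distribution be π with π = πP and π_1 + π_2 + π_3 = 1.
π_1 = 0.4·π_1 + 0.4·π_2 + 0.45·π_3
π_2 = 0.2·π_1 + 0.3·π_2 + 0.3·π_3
Solving with the normalization constraint gives π = (0.4163, 0.2584, 0.3254).
So the stationary probability of Dormant is 0.4163.

0.4163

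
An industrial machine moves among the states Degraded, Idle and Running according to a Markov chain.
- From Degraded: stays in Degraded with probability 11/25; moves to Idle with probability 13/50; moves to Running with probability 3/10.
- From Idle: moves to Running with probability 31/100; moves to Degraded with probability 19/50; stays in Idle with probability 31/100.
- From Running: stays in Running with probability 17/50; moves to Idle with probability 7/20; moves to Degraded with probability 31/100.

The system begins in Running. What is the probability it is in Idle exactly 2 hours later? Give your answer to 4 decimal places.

0.3081

Sum over the intermediate state after 1 hour:
P = P(Running→Degraded)·P(Degraded→Idle) + P(Running→Idle)·P(Idle→Idle) + P(Running→Running)·P(Running→Idle)
  = 0.31×0.26 + 0.35×0.31 + 0.34×0.35
  = 0.0806 + 0.1085 + 0.1190 = 0.3081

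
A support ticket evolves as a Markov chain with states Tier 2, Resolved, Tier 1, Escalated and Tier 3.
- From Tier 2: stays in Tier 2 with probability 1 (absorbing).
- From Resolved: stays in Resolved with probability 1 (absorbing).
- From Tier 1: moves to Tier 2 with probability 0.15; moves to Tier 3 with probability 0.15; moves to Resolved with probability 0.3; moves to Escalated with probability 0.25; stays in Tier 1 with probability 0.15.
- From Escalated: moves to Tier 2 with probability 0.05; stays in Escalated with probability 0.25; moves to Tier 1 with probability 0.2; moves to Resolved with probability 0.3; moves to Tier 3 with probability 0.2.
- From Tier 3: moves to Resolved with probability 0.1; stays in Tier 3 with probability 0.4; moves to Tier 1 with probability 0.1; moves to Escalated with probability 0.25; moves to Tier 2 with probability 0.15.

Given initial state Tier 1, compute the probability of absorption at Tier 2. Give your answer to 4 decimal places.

0.3275

Let h(s) be the probability of absorption at Tier 2 starting from transient state s. Then h(Tier 2) = 1 and h(Resolved) = 0. By first-step analysis:
h(Tier 1) = 0.15·1 + 0.3·0 + 0.15·h(Tier 1) + 0.25·h(Escalated) + 0.15·h(Tier 3)
h(Escalated) = 0.05·1 + 0.3·0 + 0.2·h(Tier 1) + 0.25·h(Escalated) + 0.2·h(Tier 3)
h(Tier 3) = 0.15·1 + 0.1·0 + 0.1·h(Tier 1) + 0.25·h(Escalated) + 0.4·h(Tier 3)
Solving: h(Tier 1) = 0.3275, h(Escalated) = 0.2646, h(Tier 3) = 0.4148.
Starting from Tier 1, the probability is 0.3275.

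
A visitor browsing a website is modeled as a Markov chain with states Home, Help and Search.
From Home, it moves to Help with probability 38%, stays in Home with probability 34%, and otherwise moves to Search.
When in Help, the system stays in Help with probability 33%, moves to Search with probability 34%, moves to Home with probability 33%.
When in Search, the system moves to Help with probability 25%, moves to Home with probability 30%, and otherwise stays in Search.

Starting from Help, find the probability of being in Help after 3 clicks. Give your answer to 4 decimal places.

0.3175

Propagate the distribution vector 3 clicks from Help.
After 0 clicks: (0.0000, 1.0000, 0.0000)
After 1 click: (0.3300, 0.3300, 0.3400)
After 2 clicks: (0.3231, 0.3193, 0.3576)
After 3 clicks: (0.3225, 0.3175, 0.3600)
P(in Help after 3 clicks) = 0.3175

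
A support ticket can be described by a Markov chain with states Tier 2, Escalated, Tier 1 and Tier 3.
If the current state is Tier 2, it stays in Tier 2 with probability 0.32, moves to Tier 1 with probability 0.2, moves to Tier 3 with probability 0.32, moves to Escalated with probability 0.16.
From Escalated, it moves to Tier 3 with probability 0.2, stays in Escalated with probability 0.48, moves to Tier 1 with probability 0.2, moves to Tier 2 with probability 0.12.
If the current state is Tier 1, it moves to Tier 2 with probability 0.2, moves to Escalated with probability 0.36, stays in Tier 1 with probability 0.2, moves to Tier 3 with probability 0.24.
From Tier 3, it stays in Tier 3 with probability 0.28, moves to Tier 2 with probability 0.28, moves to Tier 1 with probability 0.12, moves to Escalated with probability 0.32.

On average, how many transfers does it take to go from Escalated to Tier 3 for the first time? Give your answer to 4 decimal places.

Let t(s) be the expected number of transfers to first reach Tier 3 from state s, with t(Tier 3) = 0. Conditioning on the first transfer:
t(Tier 2) = 1 + 0.32·t(Tier 2) + 0.16·t(Escalated) + 0.2·t(Tier 1)
t(Escalated) = 1 + 0.12·t(Tier 2) + 0.48·t(Escalated) + 0.2·t(Tier 1)
t(Tier 1) = 1 + 0.2·t(Tier 2) + 0.36·t(Escalated) + 0.2·t(Tier 1)
Solving: t(Tier 2) = 3.7215, t(Escalated) = 4.3783, t(Tier 1) = 4.1506.
Expected transfers from Escalated to Tier 3: 4.3783.

4.3783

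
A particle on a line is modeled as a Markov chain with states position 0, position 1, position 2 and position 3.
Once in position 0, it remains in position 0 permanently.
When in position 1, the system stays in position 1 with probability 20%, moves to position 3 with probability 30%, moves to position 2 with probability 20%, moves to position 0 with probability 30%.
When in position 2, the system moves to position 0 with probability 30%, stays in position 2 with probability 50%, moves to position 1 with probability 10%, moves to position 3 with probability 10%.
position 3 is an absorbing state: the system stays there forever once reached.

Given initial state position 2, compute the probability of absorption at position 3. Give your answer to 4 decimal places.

0.2895

Let h(s) be the probability of absorption at position 3 starting from transient state s. Then h(position 3) = 1 and h(position 0) = 0. By first-step analysis:
h(position 1) = 0.3·0 + 0.2·h(position 1) + 0.2·h(position 2) + 0.3·1
h(position 2) = 0.3·0 + 0.1·h(position 1) + 0.5·h(position 2) + 0.1·1
Solving: h(position 1) = 0.4474, h(position 2) = 0.2895.
Starting from position 2, the probability is 0.2895.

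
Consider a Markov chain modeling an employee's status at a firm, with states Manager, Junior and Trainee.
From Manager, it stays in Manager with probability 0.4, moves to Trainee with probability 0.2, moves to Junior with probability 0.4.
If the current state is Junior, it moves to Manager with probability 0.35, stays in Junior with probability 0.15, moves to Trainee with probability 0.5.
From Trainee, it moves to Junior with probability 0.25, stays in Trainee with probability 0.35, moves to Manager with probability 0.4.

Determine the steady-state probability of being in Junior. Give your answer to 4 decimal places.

Let the stationary distribution be π with π = πP and π_1 + π_2 + π_3 = 1.
π_1 = 0.4·π_1 + 0.35·π_2 + 0.4·π_3
π_2 = 0.4·π_1 + 0.15·π_2 + 0.25·π_3
Solving with the normalization constraint gives π = (0.3860, 0.2799, 0.3341).
So the stationary probability of Junior is 0.2799.

0.2799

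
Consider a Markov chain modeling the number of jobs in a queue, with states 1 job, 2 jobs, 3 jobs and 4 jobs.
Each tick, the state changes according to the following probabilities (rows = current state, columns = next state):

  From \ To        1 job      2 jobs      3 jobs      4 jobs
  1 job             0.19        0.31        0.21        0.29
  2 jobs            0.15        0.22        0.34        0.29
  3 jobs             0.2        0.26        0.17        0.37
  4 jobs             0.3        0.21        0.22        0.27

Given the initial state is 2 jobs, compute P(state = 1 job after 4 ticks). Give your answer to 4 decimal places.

Propagate the distribution vector 4 ticks from 2 jobs.
After 0 ticks: (0.0000, 1.0000, 0.0000, 0.0000)
After 1 tick: (0.1500, 0.2200, 0.3400, 0.2900)
After 2 ticks: (0.2165, 0.2442, 0.2279, 0.3114)
After 3 ticks: (0.2168, 0.2455, 0.2357, 0.3020)
After 4 ticks: (0.2158, 0.2459, 0.2355, 0.3028)
P(in 1 job after 4 ticks) = 0.2158

0.2158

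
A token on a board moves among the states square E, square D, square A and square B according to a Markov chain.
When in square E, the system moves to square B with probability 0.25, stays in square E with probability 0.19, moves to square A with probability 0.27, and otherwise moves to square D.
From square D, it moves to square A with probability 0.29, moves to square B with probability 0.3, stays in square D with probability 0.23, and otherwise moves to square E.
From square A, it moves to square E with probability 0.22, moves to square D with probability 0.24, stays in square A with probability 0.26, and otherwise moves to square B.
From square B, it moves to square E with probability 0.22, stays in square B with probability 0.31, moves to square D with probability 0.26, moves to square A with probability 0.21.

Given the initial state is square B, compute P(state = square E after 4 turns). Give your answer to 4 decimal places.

Propagate the distribution vector 4 turns from square B.
After 0 turns: (0.0000, 0.0000, 0.0000, 1.0000)
After 1 turn: (0.2200, 0.2600, 0.2100, 0.3100)
After 2 turns: (0.2030, 0.2546, 0.2545, 0.2879)
After 3 turns: (0.2037, 0.2534, 0.2553, 0.2876)
After 4 turns: (0.2038, 0.2534, 0.2553, 0.2876)
P(in square E after 4 turns) = 0.2038

0.2038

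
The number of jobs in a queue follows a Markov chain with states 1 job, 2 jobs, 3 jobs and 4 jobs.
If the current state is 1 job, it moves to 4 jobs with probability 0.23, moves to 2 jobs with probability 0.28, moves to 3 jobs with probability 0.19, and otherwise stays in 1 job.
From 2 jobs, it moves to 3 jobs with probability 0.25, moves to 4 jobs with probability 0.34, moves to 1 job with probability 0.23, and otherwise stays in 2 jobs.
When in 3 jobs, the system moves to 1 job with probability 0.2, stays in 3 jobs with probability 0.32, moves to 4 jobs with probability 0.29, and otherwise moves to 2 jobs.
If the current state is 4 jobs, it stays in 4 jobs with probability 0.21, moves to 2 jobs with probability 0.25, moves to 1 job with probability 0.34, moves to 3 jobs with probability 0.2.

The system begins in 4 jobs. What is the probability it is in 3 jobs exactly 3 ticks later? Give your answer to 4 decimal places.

Propagate the distribution vector 3 ticks from 4 jobs.
After 0 ticks: (0.0000, 0.0000, 0.0000, 1.0000)
After 1 tick: (0.3400, 0.2500, 0.2000, 0.2100)
After 2 ticks: (0.2709, 0.2307, 0.2331, 0.2653)
After 3 ticks: (0.2712, 0.2280, 0.2368, 0.2641)
P(in 3 jobs after 3 ticks) = 0.2368

0.2368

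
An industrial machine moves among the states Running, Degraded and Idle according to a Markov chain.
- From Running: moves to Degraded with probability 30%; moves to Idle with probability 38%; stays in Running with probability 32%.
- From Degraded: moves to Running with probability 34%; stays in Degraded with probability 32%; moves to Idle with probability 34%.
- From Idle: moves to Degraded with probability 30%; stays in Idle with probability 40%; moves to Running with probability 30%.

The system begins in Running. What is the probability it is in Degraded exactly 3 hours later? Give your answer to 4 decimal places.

0.3061

Propagate the distribution vector 3 hours from Running.
After 0 hours: (1.0000, 0.0000, 0.0000)
After 1 hour: (0.3200, 0.3000, 0.3800)
After 2 hours: (0.3184, 0.3060, 0.3756)
After 3 hours: (0.3186, 0.3061, 0.3753)
P(in Degraded after 3 hours) = 0.3061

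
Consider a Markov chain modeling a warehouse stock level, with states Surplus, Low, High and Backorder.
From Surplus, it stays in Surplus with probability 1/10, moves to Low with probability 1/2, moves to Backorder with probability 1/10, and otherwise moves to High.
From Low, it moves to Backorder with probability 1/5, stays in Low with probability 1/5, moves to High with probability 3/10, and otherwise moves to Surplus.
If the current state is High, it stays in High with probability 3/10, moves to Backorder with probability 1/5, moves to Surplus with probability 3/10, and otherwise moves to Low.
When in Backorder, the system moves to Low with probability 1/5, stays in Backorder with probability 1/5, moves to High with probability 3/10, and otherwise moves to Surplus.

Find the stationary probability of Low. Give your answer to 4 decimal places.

Let the stationary distribution be π with π = πP and π_1 + π_2 + π_3 + π_4 = 1.
π_1 = 0.1·π_1 + 0.3·π_2 + 0.3·π_3 + 0.3·π_4
π_2 = 0.5·π_1 + 0.2·π_2 + 0.2·π_3 + 0.2·π_4
π_3 = 0.3·π_1 + 0.3·π_2 + 0.3·π_3 + 0.3·π_4
Solving with the normalization constraint gives π = (0.2500, 0.2750, 0.3000, 0.1750).
So the stationary probability of Low is 0.2750.

0.2750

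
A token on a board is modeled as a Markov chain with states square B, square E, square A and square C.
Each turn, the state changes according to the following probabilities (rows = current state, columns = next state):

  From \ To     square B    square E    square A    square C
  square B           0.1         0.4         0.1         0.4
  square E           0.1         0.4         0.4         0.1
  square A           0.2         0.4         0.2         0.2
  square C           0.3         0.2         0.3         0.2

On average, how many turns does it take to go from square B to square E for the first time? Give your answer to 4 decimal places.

Let t(s) be the expected number of turns to first reach square E from state s, with t(square E) = 0. Conditioning on the first turn:
t(square B) = 1 + 0.1·t(square B) + 0.1·t(square A) + 0.4·t(square C)
t(square A) = 1 + 0.2·t(square B) + 0.2·t(square A) + 0.2·t(square C)
t(square C) = 1 + 0.3·t(square B) + 0.3·t(square A) + 0.2·t(square C)
Solving: t(square B) = 2.9474, t(square A) = 2.8421, t(square C) = 3.4211.
Expected turns from square B to square E: 2.9474.

2.9474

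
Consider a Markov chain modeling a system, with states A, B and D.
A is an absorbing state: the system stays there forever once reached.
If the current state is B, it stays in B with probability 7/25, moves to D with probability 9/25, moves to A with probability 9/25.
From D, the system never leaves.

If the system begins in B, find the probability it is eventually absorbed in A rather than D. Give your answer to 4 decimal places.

Let h(s) be the probability of absorption at A starting from transient state s. Then h(A) = 1 and h(D) = 0. By first-step analysis:
h(B) = 0.36·1 + 0.28·h(B) + 0.36·0
Solving: h(B) = 0.5000.
Starting from B, the probability is 0.5000.

0.5000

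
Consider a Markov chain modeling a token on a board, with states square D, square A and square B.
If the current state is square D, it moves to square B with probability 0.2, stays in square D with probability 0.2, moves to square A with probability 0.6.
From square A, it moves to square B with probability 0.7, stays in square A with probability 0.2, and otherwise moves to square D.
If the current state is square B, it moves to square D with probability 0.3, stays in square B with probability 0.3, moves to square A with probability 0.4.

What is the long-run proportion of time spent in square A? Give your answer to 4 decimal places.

Let the stationary distribution be π with π = πP and π_1 + π_2 + π_3 = 1.
π_1 = 0.2·π_1 + 0.1·π_2 + 0.3·π_3
π_2 = 0.6·π_1 + 0.2·π_2 + 0.4·π_3
Solving with the normalization constraint gives π = (0.2059, 0.3676, 0.4265).
So the stationary probability of square A is 0.3676.

0.3676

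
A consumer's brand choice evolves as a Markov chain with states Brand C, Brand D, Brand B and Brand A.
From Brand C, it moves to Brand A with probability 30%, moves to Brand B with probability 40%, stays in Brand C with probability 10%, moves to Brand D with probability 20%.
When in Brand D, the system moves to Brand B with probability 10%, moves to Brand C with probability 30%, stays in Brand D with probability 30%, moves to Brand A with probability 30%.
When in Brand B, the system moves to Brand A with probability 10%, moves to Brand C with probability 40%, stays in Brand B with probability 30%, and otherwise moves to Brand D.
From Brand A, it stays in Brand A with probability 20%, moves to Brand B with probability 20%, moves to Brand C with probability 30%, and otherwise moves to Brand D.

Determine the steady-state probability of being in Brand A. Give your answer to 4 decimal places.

Let the stationary distribution be π with π = πP and π_1 + π_2 + π_3 + π_4 = 1.
π_1 = 0.1·π_1 + 0.3·π_2 + 0.4·π_3 + 0.3·π_4
π_2 = 0.2·π_1 + 0.3·π_2 + 0.2·π_3 + 0.3·π_4
π_3 = 0.4·π_1 + 0.1·π_2 + 0.3·π_3 + 0.2·π_4
Solving with the normalization constraint gives π = (0.2713, 0.2474, 0.2550, 0.2264).
So the stationary probability of Brand A is 0.2264.

0.2264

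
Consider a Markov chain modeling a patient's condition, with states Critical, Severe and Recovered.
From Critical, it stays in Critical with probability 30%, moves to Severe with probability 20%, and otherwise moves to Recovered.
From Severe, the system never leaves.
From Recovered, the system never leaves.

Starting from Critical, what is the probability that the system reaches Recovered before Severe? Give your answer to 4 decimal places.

Let h(s) be the probability of absorption at Recovered starting from transient state s. Then h(Recovered) = 1 and h(Severe) = 0. By first-step analysis:
h(Critical) = 0.3·h(Critical) + 0.2·0 + 0.5·1
Solving: h(Critical) = 0.7143.
Starting from Critical, the probability is 0.7143.

0.7143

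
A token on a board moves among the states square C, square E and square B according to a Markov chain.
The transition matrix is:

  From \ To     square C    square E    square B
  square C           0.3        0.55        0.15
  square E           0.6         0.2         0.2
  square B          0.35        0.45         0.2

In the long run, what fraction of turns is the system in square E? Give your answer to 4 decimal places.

Let the stationary distribution be π with π = πP and π_1 + π_2 + π_3 = 1.
π_1 = 0.3·π_1 + 0.6·π_2 + 0.35·π_3
π_2 = 0.55·π_1 + 0.2·π_2 + 0.45·π_3
Solving with the normalization constraint gives π = (0.4272, 0.3942, 0.1786).
So the stationary probability of square E is 0.3942.

0.3942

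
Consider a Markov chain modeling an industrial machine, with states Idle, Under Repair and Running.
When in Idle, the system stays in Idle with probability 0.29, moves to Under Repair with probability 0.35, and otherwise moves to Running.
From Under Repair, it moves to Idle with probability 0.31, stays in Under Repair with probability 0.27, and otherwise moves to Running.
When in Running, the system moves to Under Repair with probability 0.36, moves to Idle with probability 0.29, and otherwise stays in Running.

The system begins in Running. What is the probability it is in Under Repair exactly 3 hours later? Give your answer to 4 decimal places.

Propagate the distribution vector 3 hours from Running.
After 0 hours: (0.0000, 0.0000, 1.0000)
After 1 hour: (0.2900, 0.3600, 0.3500)
After 2 hours: (0.2972, 0.3247, 0.3781)
After 3 hours: (0.2965, 0.3278, 0.3757)
P(in Under Repair after 3 hours) = 0.3278

0.3278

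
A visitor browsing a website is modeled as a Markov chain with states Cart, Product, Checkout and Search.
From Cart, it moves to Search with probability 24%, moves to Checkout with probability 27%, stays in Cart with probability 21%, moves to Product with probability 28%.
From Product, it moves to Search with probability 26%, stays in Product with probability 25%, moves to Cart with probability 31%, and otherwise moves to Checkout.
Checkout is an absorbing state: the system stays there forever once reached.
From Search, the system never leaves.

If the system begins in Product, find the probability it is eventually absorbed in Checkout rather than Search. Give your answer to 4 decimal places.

0.4467

Let h(s) be the probability of absorption at Checkout starting from transient state s. Then h(Checkout) = 1 and h(Search) = 0. By first-step analysis:
h(Cart) = 0.21·h(Cart) + 0.28·h(Product) + 0.27·1 + 0.24·0
h(Product) = 0.31·h(Cart) + 0.25·h(Product) + 0.18·1 + 0.26·0
Solving: h(Cart) = 0.5001, h(Product) = 0.4467.
Starting from Product, the probability is 0.4467.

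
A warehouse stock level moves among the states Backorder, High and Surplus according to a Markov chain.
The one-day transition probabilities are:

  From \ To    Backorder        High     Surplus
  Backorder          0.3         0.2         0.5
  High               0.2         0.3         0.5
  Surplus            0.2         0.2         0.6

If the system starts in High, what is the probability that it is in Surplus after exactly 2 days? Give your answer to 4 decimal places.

Sum over the intermediate state after 1 day:
P = P(High→Backorder)·P(Backorder→Surplus) + P(High→High)·P(High→Surplus) + P(High→Surplus)·P(Surplus→Surplus)
  = 0.2×0.5 + 0.3×0.5 + 0.5×0.6
  = 0.1000 + 0.1500 + 0.3000 = 0.5500

0.5500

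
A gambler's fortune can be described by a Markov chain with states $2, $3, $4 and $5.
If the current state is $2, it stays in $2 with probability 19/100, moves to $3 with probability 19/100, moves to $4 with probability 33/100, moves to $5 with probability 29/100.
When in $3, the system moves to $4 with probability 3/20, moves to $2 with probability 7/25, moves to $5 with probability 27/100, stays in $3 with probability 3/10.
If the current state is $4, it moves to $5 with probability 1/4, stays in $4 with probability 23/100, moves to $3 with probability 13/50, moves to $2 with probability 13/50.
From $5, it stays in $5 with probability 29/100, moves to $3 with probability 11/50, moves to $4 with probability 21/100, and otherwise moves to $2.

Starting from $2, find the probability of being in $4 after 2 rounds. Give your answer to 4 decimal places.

Propagate the distribution vector 2 rounds from $2.
After 0 rounds: (1.0000, 0.0000, 0.0000, 0.0000)
After 1 round: (0.1900, 0.1900, 0.3300, 0.2900)
After 2 rounds: (0.2563, 0.2427, 0.2280, 0.2730)
P(in $4 after 2 rounds) = 0.2280

0.2280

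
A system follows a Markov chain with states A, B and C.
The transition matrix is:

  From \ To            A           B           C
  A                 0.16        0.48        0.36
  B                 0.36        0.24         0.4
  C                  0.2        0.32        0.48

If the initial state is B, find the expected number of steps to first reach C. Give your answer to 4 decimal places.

Let t(s) be the expected number of steps to first reach C from state s, with t(C) = 0. Conditioning on the first step:
t(A) = 1 + 0.16·t(A) + 0.48·t(B)
t(B) = 1 + 0.36·t(A) + 0.24·t(B)
Solving: t(A) = 2.6632, t(B) = 2.5773.
Expected steps from B to C: 2.5773.

2.5773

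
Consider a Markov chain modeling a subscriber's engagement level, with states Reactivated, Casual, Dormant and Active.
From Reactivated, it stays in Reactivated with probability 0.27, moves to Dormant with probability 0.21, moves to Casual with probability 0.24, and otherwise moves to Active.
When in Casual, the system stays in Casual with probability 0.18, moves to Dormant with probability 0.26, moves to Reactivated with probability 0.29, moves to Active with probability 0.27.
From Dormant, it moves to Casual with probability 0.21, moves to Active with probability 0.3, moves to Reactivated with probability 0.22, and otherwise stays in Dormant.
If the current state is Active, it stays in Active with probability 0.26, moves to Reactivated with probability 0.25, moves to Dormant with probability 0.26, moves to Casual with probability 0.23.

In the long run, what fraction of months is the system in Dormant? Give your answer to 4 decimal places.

0.2497

Let the stationary distribution be π with π = πP and π_1 + π_2 + π_3 + π_4 = 1.
π_1 = 0.27·π_1 + 0.29·π_2 + 0.22·π_3 + 0.25·π_4
π_2 = 0.24·π_1 + 0.18·π_2 + 0.21·π_3 + 0.23·π_4
π_3 = 0.21·π_1 + 0.26·π_2 + 0.27·π_3 + 0.26·π_4
Solving with the normalization constraint gives π = (0.2563, 0.2167, 0.2497, 0.2773).
So the stationary probability of Dormant is 0.2497.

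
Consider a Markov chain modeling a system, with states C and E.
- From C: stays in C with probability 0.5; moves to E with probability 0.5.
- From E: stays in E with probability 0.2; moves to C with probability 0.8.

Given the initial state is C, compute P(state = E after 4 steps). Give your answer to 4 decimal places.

Propagate the distribution vector 4 steps from C.
After 0 steps: (1.0000, 0.0000)
After 1 step: (0.5000, 0.5000)
After 2 steps: (0.6500, 0.3500)
After 3 steps: (0.6050, 0.3950)
After 4 steps: (0.6185, 0.3815)
P(in E after 4 steps) = 0.3815

0.3815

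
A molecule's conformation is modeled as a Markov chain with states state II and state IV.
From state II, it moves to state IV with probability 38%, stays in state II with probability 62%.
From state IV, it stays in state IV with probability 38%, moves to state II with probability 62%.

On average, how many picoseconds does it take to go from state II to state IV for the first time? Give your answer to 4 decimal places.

Let t(s) be the expected number of picoseconds to first reach state IV from state s, with t(state IV) = 0. Conditioning on the first picosecond:
t(state II) = 1 + 0.62·t(state II)
Solving: t(state II) = 2.6316.
Expected picoseconds from state II to state IV: 2.6316.

2.6316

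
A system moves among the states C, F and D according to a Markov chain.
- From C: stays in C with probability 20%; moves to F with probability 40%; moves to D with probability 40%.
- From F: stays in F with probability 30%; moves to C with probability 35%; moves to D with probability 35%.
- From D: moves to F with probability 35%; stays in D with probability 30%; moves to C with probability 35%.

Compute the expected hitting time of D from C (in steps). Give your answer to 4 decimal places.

2.6190

Let t(s) be the expected number of steps to first reach D from state s, with t(D) = 0. Conditioning on the first step:
t(C) = 1 + 0.2·t(C) + 0.4·t(F)
t(F) = 1 + 0.35·t(C) + 0.3·t(F)
Solving: t(C) = 2.6190, t(F) = 2.7381.
Expected steps from C to D: 2.6190.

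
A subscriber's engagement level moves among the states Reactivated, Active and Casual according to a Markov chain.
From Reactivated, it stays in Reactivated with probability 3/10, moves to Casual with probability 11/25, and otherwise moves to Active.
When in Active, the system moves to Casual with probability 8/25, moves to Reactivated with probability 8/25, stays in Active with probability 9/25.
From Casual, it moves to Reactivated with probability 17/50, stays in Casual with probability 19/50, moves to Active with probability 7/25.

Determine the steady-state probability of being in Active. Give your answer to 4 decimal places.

0.2974

Let the stationary distribution be π with π = πP and π_1 + π_2 + π_3 = 1.
π_1 = 0.3·π_1 + 0.32·π_2 + 0.34·π_3
π_2 = 0.26·π_1 + 0.36·π_2 + 0.28·π_3
Solving with the normalization constraint gives π = (0.3212, 0.2974, 0.3814).
So the stationary probability of Active is 0.2974.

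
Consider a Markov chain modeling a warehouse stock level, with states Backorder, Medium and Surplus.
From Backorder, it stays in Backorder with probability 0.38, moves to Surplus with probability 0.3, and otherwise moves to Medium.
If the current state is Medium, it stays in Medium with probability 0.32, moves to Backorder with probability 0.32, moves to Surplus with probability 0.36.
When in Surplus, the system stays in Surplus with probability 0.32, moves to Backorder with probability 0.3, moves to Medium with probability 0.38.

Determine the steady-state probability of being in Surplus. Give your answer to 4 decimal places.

Let the stationary distribution be π with π = πP and π_1 + π_2 + π_3 = 1.
π_1 = 0.38·π_1 + 0.32·π_2 + 0.3·π_3
π_2 = 0.32·π_1 + 0.32·π_2 + 0.38·π_3
Solving with the normalization constraint gives π = (0.3335, 0.3396, 0.3269).
So the stationary probability of Surplus is 0.3269.

0.3269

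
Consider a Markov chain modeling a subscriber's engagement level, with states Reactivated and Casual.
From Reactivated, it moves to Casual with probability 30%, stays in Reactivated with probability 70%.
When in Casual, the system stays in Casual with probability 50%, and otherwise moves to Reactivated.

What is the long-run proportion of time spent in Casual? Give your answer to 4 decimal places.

Let the stationary distribution be π with π = πP and π_1 + π_2 = 1.
π_1 = 0.7·π_1 + 0.5·π_2
Solving with the normalization constraint gives π = (0.6250, 0.3750).
So the stationary probability of Casual is 0.3750.

0.3750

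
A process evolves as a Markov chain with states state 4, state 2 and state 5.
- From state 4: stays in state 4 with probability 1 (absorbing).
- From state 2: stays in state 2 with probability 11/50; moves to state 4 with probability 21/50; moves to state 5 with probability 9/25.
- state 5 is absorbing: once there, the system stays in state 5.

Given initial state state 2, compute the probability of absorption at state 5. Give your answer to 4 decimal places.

0.4615

Let h(s) be the probability of absorption at state 5 starting from transient state s. Then h(state 5) = 1 and h(state 4) = 0. By first-step analysis:
h(state 2) = 0.42·0 + 0.22·h(state 2) + 0.36·1
Solving: h(state 2) = 0.4615.
Starting from state 2, the probability is 0.4615.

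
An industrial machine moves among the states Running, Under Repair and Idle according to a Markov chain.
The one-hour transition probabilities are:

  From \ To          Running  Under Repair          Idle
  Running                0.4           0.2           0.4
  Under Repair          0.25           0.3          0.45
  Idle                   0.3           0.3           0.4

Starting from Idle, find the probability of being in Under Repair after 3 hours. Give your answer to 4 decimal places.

0.2685

Propagate the distribution vector 3 hours from Idle.
After 0 hours: (0.0000, 0.0000, 1.0000)
After 1 hour: (0.3000, 0.3000, 0.4000)
After 2 hours: (0.3150, 0.2700, 0.4150)
After 3 hours: (0.3180, 0.2685, 0.4135)
P(in Under Repair after 3 hours) = 0.2685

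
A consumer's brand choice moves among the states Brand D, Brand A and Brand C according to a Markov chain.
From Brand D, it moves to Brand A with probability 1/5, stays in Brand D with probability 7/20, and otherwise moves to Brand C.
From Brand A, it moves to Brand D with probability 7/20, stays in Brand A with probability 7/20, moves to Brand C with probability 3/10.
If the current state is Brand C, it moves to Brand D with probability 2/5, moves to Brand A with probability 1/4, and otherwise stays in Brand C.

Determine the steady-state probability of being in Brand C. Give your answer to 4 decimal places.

0.3740

Let the stationary distribution be π with π = πP and π_1 + π_2 + π_3 = 1.
π_1 = 0.35·π_1 + 0.35·π_2 + 0.4·π_3
π_2 = 0.2·π_1 + 0.35·π_2 + 0.25·π_3
Solving with the normalization constraint gives π = (0.3687, 0.2573, 0.3740).
So the stationary probability of Brand C is 0.3740.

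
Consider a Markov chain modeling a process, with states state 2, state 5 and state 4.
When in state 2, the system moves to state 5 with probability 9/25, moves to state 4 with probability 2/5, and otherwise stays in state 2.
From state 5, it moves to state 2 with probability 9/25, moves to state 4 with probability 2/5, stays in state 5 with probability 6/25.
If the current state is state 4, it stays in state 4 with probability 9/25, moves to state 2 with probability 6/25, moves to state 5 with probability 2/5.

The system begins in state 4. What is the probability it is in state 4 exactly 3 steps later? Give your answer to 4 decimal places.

Propagate the distribution vector 3 steps from state 4.
After 0 steps: (0.0000, 0.0000, 1.0000)
After 1 step: (0.2400, 0.4000, 0.3600)
After 2 steps: (0.2880, 0.3264, 0.3856)
After 3 steps: (0.2792, 0.3363, 0.3846)
P(in state 4 after 3 steps) = 0.3846

0.3846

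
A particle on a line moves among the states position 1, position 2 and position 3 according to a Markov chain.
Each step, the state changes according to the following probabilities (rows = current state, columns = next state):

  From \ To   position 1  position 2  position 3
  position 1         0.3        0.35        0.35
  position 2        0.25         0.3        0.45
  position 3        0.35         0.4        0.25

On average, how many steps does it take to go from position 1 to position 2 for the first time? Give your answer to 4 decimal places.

2.7329

Let t(s) be the expected number of steps to first reach position 2 from state s, with t(position 2) = 0. Conditioning on the first step:
t(position 1) = 1 + 0.3·t(position 1) + 0.35·t(position 3)
t(position 3) = 1 + 0.35·t(position 1) + 0.25·t(position 3)
Solving: t(position 1) = 2.7329, t(position 3) = 2.6087.
Expected steps from position 1 to position 2: 2.7329.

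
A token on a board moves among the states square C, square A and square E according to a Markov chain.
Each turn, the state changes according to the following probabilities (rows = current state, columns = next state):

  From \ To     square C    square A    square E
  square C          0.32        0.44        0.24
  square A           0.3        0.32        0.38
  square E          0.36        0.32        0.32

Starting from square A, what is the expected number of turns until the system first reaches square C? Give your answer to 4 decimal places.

3.1103

Let t(s) be the expected number of turns to first reach square C from state s, with t(square C) = 0. Conditioning on the first turn:
t(square A) = 1 + 0.32·t(square A) + 0.38·t(square E)
t(square E) = 1 + 0.32·t(square A) + 0.32·t(square E)
Solving: t(square A) = 3.1103, t(square E) = 2.9343.
Expected turns from square A to square C: 3.1103.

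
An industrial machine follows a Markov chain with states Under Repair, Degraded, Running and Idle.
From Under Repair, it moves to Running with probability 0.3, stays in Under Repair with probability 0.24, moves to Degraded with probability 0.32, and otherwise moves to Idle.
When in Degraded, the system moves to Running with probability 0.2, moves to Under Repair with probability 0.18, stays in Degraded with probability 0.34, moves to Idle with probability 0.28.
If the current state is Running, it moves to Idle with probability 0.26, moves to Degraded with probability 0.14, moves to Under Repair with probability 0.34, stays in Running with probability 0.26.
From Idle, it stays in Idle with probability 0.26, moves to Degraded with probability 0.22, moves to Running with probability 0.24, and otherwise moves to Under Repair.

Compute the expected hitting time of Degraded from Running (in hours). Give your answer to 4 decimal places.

Let t(s) be the expected number of hours to first reach Degraded from state s, with t(Degraded) = 0. Conditioning on the first hour:
t(Under Repair) = 1 + 0.24·t(Under Repair) + 0.3·t(Running) + 0.14·t(Idle)
t(Running) = 1 + 0.34·t(Under Repair) + 0.26·t(Running) + 0.26·t(Idle)
t(Idle) = 1 + 0.28·t(Under Repair) + 0.24·t(Running) + 0.26·t(Idle)
Solving: t(Under Repair) = 3.9931, t(Running) = 4.7307, t(Idle) = 4.3965.
Expected hours from Running to Degraded: 4.7307.

4.7307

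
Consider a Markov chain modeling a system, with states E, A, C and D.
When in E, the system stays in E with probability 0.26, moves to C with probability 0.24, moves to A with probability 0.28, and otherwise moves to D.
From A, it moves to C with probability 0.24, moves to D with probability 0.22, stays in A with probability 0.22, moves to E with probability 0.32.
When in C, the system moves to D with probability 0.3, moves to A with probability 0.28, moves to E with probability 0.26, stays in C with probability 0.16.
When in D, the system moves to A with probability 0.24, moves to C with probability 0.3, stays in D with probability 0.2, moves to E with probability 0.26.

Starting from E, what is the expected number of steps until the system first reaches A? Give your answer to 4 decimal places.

3.6950

Let t(s) be the expected number of steps to first reach A from state s, with t(A) = 0. Conditioning on the first step:
t(E) = 1 + 0.26·t(E) + 0.24·t(C) + 0.22·t(D)
t(C) = 1 + 0.26·t(E) + 0.16·t(C) + 0.3·t(D)
t(D) = 1 + 0.26·t(E) + 0.3·t(C) + 0.2·t(D)
Solving: t(E) = 3.6950, t(C) = 3.7058, t(D) = 3.8406.
Expected steps from E to A: 3.6950.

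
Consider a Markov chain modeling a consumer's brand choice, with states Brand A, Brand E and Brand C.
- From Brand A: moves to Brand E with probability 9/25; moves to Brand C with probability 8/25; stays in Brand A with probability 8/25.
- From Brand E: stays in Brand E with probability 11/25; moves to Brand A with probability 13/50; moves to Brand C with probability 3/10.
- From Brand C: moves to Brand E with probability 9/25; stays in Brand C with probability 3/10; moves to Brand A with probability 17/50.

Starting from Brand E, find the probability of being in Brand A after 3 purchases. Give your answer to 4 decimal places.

0.3024

Propagate the distribution vector 3 purchases from Brand E.
After 0 purchases: (0.0000, 1.0000, 0.0000)
After 1 purchase: (0.2600, 0.4400, 0.3000)
After 2 purchases: (0.2996, 0.3952, 0.3052)
After 3 purchases: (0.3024, 0.3916, 0.3060)
P(in Brand A after 3 purchases) = 0.3024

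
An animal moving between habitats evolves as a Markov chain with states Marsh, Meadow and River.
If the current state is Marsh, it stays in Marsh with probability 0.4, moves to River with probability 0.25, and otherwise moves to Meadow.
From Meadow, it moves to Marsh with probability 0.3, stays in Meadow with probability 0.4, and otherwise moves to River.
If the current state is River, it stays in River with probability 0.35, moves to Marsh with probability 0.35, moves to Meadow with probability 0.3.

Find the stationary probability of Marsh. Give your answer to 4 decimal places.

0.3499

Let the stationary distribution be π with π = πP and π_1 + π_2 + π_3 = 1.
π_1 = 0.4·π_1 + 0.3·π_2 + 0.35·π_3
π_2 = 0.35·π_1 + 0.4·π_2 + 0.3·π_3
Solving with the normalization constraint gives π = (0.3499, 0.3528, 0.2974).
So the stationary probability of Marsh is 0.3499.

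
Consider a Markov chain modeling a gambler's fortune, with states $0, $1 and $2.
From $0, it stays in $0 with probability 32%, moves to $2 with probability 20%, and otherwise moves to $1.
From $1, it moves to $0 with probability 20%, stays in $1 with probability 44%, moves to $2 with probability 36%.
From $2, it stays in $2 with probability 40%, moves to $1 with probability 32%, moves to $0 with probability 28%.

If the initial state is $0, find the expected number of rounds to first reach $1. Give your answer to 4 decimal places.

2.2727

Let t(s) be the expected number of rounds to first reach $1 from state s, with t($1) = 0. Conditioning on the first round:
t($0) = 1 + 0.32·t($0) + 0.2·t($2)
t($2) = 1 + 0.28·t($0) + 0.4·t($2)
Solving: t($0) = 2.2727, t($2) = 2.7273.
Expected rounds from $0 to $1: 2.2727.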